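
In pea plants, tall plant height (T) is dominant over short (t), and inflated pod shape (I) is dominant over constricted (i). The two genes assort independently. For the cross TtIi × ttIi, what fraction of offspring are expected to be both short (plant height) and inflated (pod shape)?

Dihybrid cross TtIi × ttIi — consider each gene separately:
plant height: Tt × tt → 2 Tt, 2 tt → 2 T_ : 2 tt (out of 4)
pod shape: Ii × Ii → 1 II, 2 Ii, 1 ii → 3 I_ : 1 ii (out of 4)
Looking for: short (tt) and inflated (I_)
P(short) = 2/4, P(inflated) = 3/4
P(both) = 2/4 × 3/4 = 6/16 = 3/8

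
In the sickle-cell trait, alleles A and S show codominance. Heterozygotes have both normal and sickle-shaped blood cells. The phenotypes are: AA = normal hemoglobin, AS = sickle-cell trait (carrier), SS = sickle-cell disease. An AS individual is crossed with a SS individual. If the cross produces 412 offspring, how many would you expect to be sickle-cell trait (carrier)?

Punnett square for AS × SS:
Offspring genotypes: 2 AS, 2 SS
Phenotype counts: 2 sickle-cell trait (carrier), 2 sickle-cell disease
sickle-cell trait (carrier): 2 out of 4 → fraction 1/2
Expected count = 1/2 × 412 = 206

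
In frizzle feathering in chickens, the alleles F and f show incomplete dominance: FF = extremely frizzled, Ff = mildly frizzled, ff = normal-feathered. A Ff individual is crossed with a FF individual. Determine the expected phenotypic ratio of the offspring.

Punnett square for Ff × FF:
Offspring genotypes: 2 FF, 2 Ff
Phenotype counts: 2 extremely frizzled, 2 mildly frizzled
Ratio: 1 extremely frizzled : 1 mildly frizzled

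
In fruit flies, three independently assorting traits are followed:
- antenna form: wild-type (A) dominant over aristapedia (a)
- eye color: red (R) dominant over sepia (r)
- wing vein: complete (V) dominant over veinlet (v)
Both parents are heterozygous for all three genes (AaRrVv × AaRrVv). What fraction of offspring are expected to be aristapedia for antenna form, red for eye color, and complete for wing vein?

Trihybrid cross: AaRrVv × AaRrVv
Each trait segregates independently with a 3:1 phenotypic ratio, so each gene contributes 3/4 (dominant) or 1/4 (recessive).
Target: aristapedia (antenna form), red (eye color), complete (wing vein)
Probability = product of independent per-trait probabilities
= 1/4 × 3/4 × 3/4 = 9/64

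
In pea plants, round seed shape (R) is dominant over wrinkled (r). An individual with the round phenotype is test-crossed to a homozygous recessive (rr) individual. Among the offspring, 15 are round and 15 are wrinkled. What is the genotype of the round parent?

Test cross: ? × rr
Offspring: 15 round, 15 wrinkled — approximately 1:1.
A 1:1 ratio in a test cross indicates the unknown parent is heterozygous (Rr).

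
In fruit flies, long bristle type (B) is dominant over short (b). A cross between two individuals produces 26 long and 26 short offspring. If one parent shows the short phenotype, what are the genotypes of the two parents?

Observed offspring: 26 long, 26 short
The observed ratio simplifies to 1:1. One parent shows short, so its genotype must be bb. A 1:1 offspring split requires the other parent to be heterozygous (Bb).
Parent genotypes: bb × Bb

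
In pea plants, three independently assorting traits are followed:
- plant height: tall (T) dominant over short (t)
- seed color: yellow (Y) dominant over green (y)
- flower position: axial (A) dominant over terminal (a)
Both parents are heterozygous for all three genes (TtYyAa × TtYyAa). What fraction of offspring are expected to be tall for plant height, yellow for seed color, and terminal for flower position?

Trihybrid cross: TtYyAa × TtYyAa
Each trait segregates independently with a 3:1 phenotypic ratio, so each gene contributes 3/4 (dominant) or 1/4 (recessive).
Target: tall (plant height), yellow (seed color), terminal (flower position)
Probability = product of independent per-trait probabilities
= 3/4 × 3/4 × 1/4 = 9/64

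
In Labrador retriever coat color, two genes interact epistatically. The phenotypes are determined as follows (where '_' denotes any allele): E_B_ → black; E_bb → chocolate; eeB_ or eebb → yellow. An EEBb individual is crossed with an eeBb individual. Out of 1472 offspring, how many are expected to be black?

Cross: EEBb × eeBb — consider each gene separately:
E gene: EE × ee → 4 Ee → 4 E_ (out of 4)
B gene: Bb × Bb → 1 BB, 2 Bb, 1 bb → 3 B_ : 1 bb (out of 4)
Genotype classes (out of 4 × 4 = 16): E_B_ = 4×3 = 12; E_bb = 4×1 = 4
Apply the phenotype rules: E_B_ (12) → black; E_bb (4) → chocolate
Phenotype counts (out of 16): 12 black, 4 chocolate
black: 12 out of 16 → fraction 3/4
Expected count = 3/4 × 1472 = 1104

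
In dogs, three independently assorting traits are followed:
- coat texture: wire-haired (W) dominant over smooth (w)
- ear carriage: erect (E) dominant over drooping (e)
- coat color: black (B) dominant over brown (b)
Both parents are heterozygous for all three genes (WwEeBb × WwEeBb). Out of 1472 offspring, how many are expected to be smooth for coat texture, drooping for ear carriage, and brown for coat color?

Trihybrid cross: WwEeBb × WwEeBb
Each trait segregates independently with a 3:1 phenotypic ratio, so each gene contributes 3/4 (dominant) or 1/4 (recessive).
Target: smooth (coat texture), drooping (ear carriage), brown (coat color)
Probability = product of independent per-trait probabilities
= 1/4 × 1/4 × 1/4 = 1/64
Expected count = 1/64 × 1472 = 23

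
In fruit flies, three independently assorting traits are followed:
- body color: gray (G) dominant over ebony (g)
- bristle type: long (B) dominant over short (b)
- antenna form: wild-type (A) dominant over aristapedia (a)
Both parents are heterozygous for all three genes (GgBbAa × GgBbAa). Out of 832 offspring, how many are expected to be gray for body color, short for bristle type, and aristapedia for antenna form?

Trihybrid cross: GgBbAa × GgBbAa
Each trait segregates independently with a 3:1 phenotypic ratio, so each gene contributes 3/4 (dominant) or 1/4 (recessive).
Target: gray (body color), short (bristle type), aristapedia (antenna form)
Probability = product of independent per-trait probabilities
= 3/4 × 1/4 × 1/4 = 3/64
Expected count = 3/64 × 832 = 39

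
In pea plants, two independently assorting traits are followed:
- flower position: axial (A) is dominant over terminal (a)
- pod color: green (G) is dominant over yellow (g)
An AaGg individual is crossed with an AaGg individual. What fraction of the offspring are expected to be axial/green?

Dihybrid cross AaGg × AaGg — consider each gene separately:
flower position: Aa × Aa → 1 AA, 2 Aa, 1 aa → 3 A_ : 1 aa (out of 4)
pod color: Gg × Gg → 1 GG, 2 Gg, 1 gg → 3 G_ : 1 gg (out of 4)
Combine (counts out of 4 × 4 = 16): axial/green (A_G_) = 3×3 = 9; axial/yellow (A_gg) = 3×1 = 3; terminal/green (aaG_) = 1×3 = 3; terminal/yellow (aagg) = 1×1 = 1
Phenotype counts (out of 16): 9 axial/green, 3 axial/yellow, 3 terminal/green, 1 terminal/yellow
axial/green: 9 out of 16
Probability: 9/16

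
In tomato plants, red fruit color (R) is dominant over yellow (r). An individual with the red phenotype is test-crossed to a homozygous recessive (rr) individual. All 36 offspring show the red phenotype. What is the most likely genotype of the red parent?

Test cross: ? × rr
All offspring are red.
If the unknown parent were heterozygous (Rr), about half of 36 offspring would be yellow; none are. The unknown parent is most likely homozygous dominant (RR).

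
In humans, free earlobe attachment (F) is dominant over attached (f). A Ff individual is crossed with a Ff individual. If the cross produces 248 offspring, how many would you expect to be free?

Punnett square for Ff × Ff:
Offspring genotypes: 1 FF, 2 Ff, 1 ff
free: 3, attached: 1
free: 3 out of 4 → fraction 3/4
Expected count = 3/4 × 248 = 186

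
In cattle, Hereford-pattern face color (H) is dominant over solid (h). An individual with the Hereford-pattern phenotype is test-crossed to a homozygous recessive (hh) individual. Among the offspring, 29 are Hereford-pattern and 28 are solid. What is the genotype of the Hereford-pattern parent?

Test cross: ? × hh
Offspring: 29 Hereford-pattern, 28 solid — approximately 1:1.
A 1:1 ratio in a test cross indicates the unknown parent is heterozygous (Hh).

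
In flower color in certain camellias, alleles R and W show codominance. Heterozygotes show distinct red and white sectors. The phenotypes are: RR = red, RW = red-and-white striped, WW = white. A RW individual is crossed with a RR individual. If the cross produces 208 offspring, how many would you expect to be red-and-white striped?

Punnett square for RW × RR:
Offspring genotypes: 2 RR, 2 RW
Phenotype counts: 2 red, 2 red-and-white striped
red-and-white striped: 2 out of 4 → fraction 1/2
Expected count = 1/2 × 208 = 104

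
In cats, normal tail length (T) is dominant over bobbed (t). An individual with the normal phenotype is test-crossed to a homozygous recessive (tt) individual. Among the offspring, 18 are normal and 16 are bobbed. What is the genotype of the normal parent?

Test cross: ? × tt
Offspring: 18 normal, 16 bobbed — approximately 1:1.
A 1:1 ratio in a test cross indicates the unknown parent is heterozygous (Tt).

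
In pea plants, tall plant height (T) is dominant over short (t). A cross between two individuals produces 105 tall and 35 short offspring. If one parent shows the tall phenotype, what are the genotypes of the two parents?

Observed offspring: 105 tall, 35 short
The observed ratio simplifies to 3:1. Short (tt) offspring appear, so each parent must contribute one t allele. The parent stated to show tall carries T, so it is Tt. The other parent is then either Tt or tt: Tt × tt would give a 1:1 split, whereas Tt × Tt gives 3:1 — matching the data. So both parents are heterozygous (Tt × Tt).
Parent genotypes: Tt × Tt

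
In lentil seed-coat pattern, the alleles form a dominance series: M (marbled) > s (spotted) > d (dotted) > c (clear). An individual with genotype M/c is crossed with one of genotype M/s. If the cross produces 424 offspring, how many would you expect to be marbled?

Cross: M/c × M/s
Allele dominance: M > s > d > c
Offspring genotypes: 1 M/M, 1 M/s, 1 M/c, 1 s/c
Phenotype counts: 3 marbled, 1 spotted
marbled: 3 out of 4 → fraction 3/4
Expected count = 3/4 × 424 = 318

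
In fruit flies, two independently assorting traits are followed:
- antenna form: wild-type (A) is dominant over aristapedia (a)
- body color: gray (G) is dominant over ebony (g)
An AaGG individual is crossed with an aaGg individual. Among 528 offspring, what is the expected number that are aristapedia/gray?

Dihybrid cross AaGG × aaGg — consider each gene separately:
antenna form: Aa × aa → 2 Aa, 2 aa → 2 A_ : 2 aa (out of 4)
body color: GG × Gg → 2 GG, 2 Gg → 4 G_ (out of 4)
Combine (counts out of 4 × 4 = 16): wild-type/gray (A_G_) = 2×4 = 8; aristapedia/gray (aaG_) = 2×4 = 8
Phenotype counts (out of 16): 8 wild-type/gray, 8 aristapedia/gray
aristapedia/gray: 8 out of 16 → fraction 1/2
Expected count = 1/2 × 528 = 264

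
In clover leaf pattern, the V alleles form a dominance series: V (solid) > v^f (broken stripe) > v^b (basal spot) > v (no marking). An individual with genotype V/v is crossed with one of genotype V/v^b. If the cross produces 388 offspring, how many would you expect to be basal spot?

Cross: V/v × V/v^b
Allele dominance: V > v^f > v^b > v
Offspring genotypes: 1 V/V, 1 V/v^b, 1 V/v, 1 v^b/v
Phenotype counts: 3 solid, 1 basal spot
basal spot: 1 out of 4 → fraction 1/4
Expected count = 1/4 × 388 = 97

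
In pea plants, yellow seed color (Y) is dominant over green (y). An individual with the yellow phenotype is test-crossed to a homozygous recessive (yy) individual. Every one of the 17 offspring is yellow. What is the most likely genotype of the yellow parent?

Test cross: ? × yy
All offspring are yellow.
If the unknown parent were heterozygous (Yy), about half of 17 offspring would be green; none are. The unknown parent is most likely homozygous dominant (YY).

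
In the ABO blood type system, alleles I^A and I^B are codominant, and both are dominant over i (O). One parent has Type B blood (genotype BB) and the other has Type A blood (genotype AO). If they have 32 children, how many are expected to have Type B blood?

Cross: BB × AO
Possible offspring genotypes: 2 AB, 2 BO
Blood type counts: 2 Type AB, 2 Type B
Probability of Type B: 2/4 = 1/2
Expected count = 1/2 × 32 = 16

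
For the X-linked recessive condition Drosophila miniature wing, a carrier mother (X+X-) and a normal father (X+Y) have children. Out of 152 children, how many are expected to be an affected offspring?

Cross: X+X- × X+Y
Offspring: 1 X+X+, 1 X+Y, 1 X+X-, 1 X-Y
Probability of an affected offspring: 1/4
Expected count = 1/4 × 152 = 38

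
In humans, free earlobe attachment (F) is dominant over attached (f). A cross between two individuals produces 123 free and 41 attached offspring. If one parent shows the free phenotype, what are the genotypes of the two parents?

Observed offspring: 123 free, 41 attached
The observed ratio simplifies to 3:1. Attached (ff) offspring appear, so each parent must contribute one f allele. The parent stated to show free carries F, so it is Ff. The other parent is then either Ff or ff: Ff × ff would give a 1:1 split, whereas Ff × Ff gives 3:1 — matching the data. So both parents are heterozygous (Ff × Ff).
Parent genotypes: Ff × Ff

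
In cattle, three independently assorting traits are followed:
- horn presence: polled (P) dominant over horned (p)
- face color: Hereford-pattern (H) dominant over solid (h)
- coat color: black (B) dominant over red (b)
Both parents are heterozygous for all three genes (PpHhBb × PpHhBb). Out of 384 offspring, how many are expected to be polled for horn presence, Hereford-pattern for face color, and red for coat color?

Trihybrid cross: PpHhBb × PpHhBb
Each trait segregates independently with a 3:1 phenotypic ratio, so each gene contributes 3/4 (dominant) or 1/4 (recessive).
Target: polled (horn presence), Hereford-pattern (face color), red (coat color)
Probability = product of independent per-trait probabilities
= 3/4 × 3/4 × 1/4 = 9/64
Expected count = 9/64 × 384 = 54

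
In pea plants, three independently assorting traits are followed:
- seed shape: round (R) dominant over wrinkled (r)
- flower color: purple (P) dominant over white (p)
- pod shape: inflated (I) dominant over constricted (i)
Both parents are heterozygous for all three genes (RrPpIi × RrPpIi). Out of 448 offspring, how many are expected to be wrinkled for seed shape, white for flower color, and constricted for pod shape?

Trihybrid cross: RrPpIi × RrPpIi
Each trait segregates independently with a 3:1 phenotypic ratio, so each gene contributes 3/4 (dominant) or 1/4 (recessive).
Target: wrinkled (seed shape), white (flower color), constricted (pod shape)
Probability = product of independent per-trait probabilities
= 1/4 × 1/4 × 1/4 = 1/64
Expected count = 1/64 × 448 = 7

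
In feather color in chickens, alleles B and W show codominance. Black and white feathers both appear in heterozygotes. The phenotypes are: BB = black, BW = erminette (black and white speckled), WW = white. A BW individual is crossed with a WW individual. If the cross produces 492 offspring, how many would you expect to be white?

Punnett square for BW × WW:
Offspring genotypes: 2 BW, 2 WW
Phenotype counts: 2 erminette (black and white speckled), 2 white
white: 2 out of 4 → fraction 1/2
Expected count = 1/2 × 492 = 246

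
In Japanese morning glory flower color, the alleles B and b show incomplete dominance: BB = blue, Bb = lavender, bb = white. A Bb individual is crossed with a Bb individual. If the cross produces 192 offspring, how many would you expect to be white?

Punnett square for Bb × Bb:
Offspring genotypes: 1 BB, 2 Bb, 1 bb
Phenotype counts: 1 blue, 2 lavender, 1 white
white: 1 out of 4 → fraction 1/4
Expected count = 1/4 × 192 = 48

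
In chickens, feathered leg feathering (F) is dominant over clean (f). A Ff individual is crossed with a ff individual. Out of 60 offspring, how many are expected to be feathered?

Punnett square for Ff × ff:
Offspring genotypes: 2 Ff, 2 ff
feathered: 2, clean: 2
feathered: 2 out of 4 → fraction 1/2
Expected count = 1/2 × 60 = 30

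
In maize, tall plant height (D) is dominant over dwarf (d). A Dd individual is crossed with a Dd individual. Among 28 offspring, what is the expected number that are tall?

Punnett square for Dd × Dd:
Offspring genotypes: 1 DD, 2 Dd, 1 dd
tall: 3, dwarf: 1
tall: 3 out of 4 → fraction 3/4
Expected count = 3/4 × 28 = 21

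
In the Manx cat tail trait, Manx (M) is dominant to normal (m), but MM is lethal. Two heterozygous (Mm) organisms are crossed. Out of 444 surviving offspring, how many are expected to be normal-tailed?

Cross: Mm × Mm
Punnett square offspring (before lethality): 1 MM, 2 Mm, 1 mm
The MM genotype is lethal (embryos die); surviving offspring: 2 Mm, 1 mm
normal-tailed: 1 out of 3 → fraction 1/3
Expected count = 1/3 × 444 = 148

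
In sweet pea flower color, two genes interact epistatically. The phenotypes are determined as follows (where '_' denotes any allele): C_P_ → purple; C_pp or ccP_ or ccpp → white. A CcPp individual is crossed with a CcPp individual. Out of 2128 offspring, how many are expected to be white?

Cross: CcPp × CcPp — consider each gene separately:
C gene: Cc × Cc → 1 CC, 2 Cc, 1 cc → 3 C_ : 1 cc (out of 4)
P gene: Pp × Pp → 1 PP, 2 Pp, 1 pp → 3 P_ : 1 pp (out of 4)
Genotype classes (out of 4 × 4 = 16): C_P_ = 3×3 = 9; C_pp = 3×1 = 3; ccP_ = 1×3 = 3; ccpp = 1×1 = 1
Apply the phenotype rules: C_P_ (9) → purple; C_pp (3) + ccP_ (3) + ccpp (1) → white
Phenotype counts (out of 16): 9 purple, 7 white
white: 7 out of 16 → fraction 7/16
Expected count = 7/16 × 2128 = 931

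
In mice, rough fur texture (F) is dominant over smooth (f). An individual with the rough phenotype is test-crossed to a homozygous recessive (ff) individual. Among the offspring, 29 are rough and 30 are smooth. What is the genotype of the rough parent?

Test cross: ? × ff
Offspring: 29 rough, 30 smooth — approximately 1:1.
A 1:1 ratio in a test cross indicates the unknown parent is heterozygous (Ff).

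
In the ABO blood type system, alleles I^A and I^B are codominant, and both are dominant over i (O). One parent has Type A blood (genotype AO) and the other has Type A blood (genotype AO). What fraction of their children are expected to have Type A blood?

Cross: AO × AO
Possible offspring genotypes: 1 AA, 2 AO, 1 OO
Blood type counts: 3 Type A, 1 Type O
Probability of Type A: 3/4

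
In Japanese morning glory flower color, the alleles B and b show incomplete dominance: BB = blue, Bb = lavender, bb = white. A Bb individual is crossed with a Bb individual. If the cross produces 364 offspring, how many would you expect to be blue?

Punnett square for Bb × Bb:
Offspring genotypes: 1 BB, 2 Bb, 1 bb
Phenotype counts: 1 blue, 2 lavender, 1 white
blue: 1 out of 4 → fraction 1/4
Expected count = 1/4 × 364 = 91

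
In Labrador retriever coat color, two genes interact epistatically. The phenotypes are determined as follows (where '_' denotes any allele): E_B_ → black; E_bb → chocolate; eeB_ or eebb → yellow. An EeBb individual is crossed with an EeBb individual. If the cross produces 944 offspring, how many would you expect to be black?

Cross: EeBb × EeBb — consider each gene separately:
E gene: Ee × Ee → 1 EE, 2 Ee, 1 ee → 3 E_ : 1 ee (out of 4)
B gene: Bb × Bb → 1 BB, 2 Bb, 1 bb → 3 B_ : 1 bb (out of 4)
Genotype classes (out of 4 × 4 = 16): E_B_ = 3×3 = 9; E_bb = 3×1 = 3; eeB_ = 1×3 = 3; eebb = 1×1 = 1
Apply the phenotype rules: E_B_ (9) → black; E_bb (3) → chocolate; eeB_ (3) + eebb (1) → yellow
Phenotype counts (out of 16): 9 black, 3 chocolate, 4 yellow
black: 9 out of 16 → fraction 9/16
Expected count = 9/16 × 944 = 531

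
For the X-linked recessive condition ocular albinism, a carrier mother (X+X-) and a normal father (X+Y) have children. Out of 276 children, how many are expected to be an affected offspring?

Cross: X+X- × X+Y
Offspring: 1 X+X+, 1 X+Y, 1 X+X-, 1 X-Y
Probability of an affected offspring: 1/4
Expected count = 1/4 × 276 = 69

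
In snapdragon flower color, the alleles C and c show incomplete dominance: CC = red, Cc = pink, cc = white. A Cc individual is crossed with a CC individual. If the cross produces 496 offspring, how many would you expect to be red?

Punnett square for Cc × CC:
Offspring genotypes: 2 CC, 2 Cc
Phenotype counts: 2 red, 2 pink
red: 2 out of 4 → fraction 1/2
Expected count = 1/2 × 496 = 248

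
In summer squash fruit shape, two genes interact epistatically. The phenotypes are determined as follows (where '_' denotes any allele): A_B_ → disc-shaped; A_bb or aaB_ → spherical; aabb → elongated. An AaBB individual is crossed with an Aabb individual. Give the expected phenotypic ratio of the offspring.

Cross: AaBB × Aabb — consider each gene separately:
A gene: Aa × Aa → 1 AA, 2 Aa, 1 aa → 3 A_ : 1 aa (out of 4)
B gene: BB × bb → 4 Bb → 4 B_ (out of 4)
Genotype classes (out of 4 × 4 = 16): A_B_ = 3×4 = 12; aaB_ = 1×4 = 4
Apply the phenotype rules: A_B_ (12) → disc-shaped; aaB_ (4) → spherical
Phenotype counts (out of 16): 12 disc-shaped, 4 spherical
Ratio: 3 disc-shaped : 1 spherical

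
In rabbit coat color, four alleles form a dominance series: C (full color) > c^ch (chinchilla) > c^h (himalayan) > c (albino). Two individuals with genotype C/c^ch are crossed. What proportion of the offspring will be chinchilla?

Cross: C/c^ch × C/c^ch
Allele dominance: C > c^ch > c^h > c
Offspring genotypes: 1 C/C, 2 C/c^ch, 1 c^ch/c^ch
Phenotype counts: 3 full color, 1 chinchilla
chinchilla: 1 out of 4
Probability: 1/4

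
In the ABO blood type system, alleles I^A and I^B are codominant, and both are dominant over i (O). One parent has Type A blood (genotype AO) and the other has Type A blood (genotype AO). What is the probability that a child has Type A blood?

Cross: AO × AO
Possible offspring genotypes: 1 AA, 2 AO, 1 OO
Blood type counts: 3 Type A, 1 Type O
Probability of Type A: 3/4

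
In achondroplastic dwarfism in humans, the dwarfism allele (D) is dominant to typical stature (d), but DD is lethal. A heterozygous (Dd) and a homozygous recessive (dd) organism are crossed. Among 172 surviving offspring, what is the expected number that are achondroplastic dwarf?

Cross: Dd × dd
Punnett square offspring (before lethality): 2 Dd, 2 dd
No DD offspring are produced in this cross.
achondroplastic dwarf: 2 out of 4 → fraction 1/2
Expected count = 1/2 × 172 = 86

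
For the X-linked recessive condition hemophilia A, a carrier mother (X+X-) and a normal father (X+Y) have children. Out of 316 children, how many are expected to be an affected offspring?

Cross: X+X- × X+Y
Offspring: 1 X+X+, 1 X+Y, 1 X+X-, 1 X-Y
Probability of an affected offspring: 1/4
Expected count = 1/4 × 316 = 79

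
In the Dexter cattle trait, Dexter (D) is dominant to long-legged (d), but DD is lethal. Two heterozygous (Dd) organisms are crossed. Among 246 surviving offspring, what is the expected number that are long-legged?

Cross: Dd × Dd
Punnett square offspring (before lethality): 1 DD, 2 Dd, 1 dd
The DD genotype is lethal (embryos die); surviving offspring: 2 Dd, 1 dd
long-legged: 1 out of 3 → fraction 1/3
Expected count = 1/3 × 246 = 82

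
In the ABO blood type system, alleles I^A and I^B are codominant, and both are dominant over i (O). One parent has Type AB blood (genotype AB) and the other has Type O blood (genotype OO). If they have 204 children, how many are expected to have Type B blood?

Cross: AB × OO
Possible offspring genotypes: 2 AO, 2 BO
Blood type counts: 2 Type A, 2 Type B
Probability of Type B: 2/4 = 1/2
Expected count = 1/2 × 204 = 102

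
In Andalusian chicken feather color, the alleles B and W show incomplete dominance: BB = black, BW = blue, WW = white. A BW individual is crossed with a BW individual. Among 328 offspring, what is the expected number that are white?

Punnett square for BW × BW:
Offspring genotypes: 1 BB, 2 BW, 1 WW
Phenotype counts: 1 black, 2 blue, 1 white
white: 1 out of 4 → fraction 1/4
Expected count = 1/4 × 328 = 82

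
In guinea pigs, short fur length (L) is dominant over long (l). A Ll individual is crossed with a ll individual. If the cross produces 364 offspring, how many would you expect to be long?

Punnett square for Ll × ll:
Offspring genotypes: 2 Ll, 2 ll
short: 2, long: 2
long: 2 out of 4 → fraction 1/2
Expected count = 1/2 × 364 = 182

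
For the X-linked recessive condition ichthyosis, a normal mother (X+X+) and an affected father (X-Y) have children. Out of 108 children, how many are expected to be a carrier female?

Cross: X+X+ × X-Y
Offspring: 2 X+X-, 2 X+Y
Probability of a carrier female: 2/4 = 1/2
Expected count = 1/2 × 108 = 54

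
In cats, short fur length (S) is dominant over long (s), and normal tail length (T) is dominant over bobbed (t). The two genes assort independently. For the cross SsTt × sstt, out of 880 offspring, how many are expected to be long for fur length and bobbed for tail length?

Dihybrid cross SsTt × sstt — consider each gene separately:
fur length: Ss × ss → 2 Ss, 2 ss → 2 S_ : 2 ss (out of 4)
tail length: Tt × tt → 2 Tt, 2 tt → 2 T_ : 2 tt (out of 4)
Looking for: long (ss) and bobbed (tt)
P(long) = 2/4, P(bobbed) = 2/4
P(both) = 2/4 × 2/4 = 4/16 = 1/4
Expected count = 1/4 × 880 = 220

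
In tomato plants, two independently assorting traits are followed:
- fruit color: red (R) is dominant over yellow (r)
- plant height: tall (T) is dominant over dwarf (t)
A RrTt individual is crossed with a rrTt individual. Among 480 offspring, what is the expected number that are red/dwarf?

Dihybrid cross RrTt × rrTt — consider each gene separately:
fruit color: Rr × rr → 2 Rr, 2 rr → 2 R_ : 2 rr (out of 4)
plant height: Tt × Tt → 1 TT, 2 Tt, 1 tt → 3 T_ : 1 tt (out of 4)
Combine (counts out of 4 × 4 = 16): red/tall (R_T_) = 2×3 = 6; red/dwarf (R_tt) = 2×1 = 2; yellow/tall (rrT_) = 2×3 = 6; yellow/dwarf (rrtt) = 2×1 = 2
Phenotype counts (out of 16): 6 red/tall, 2 red/dwarf, 6 yellow/tall, 2 yellow/dwarf
red/dwarf: 2 out of 16 → fraction 1/8
Expected count = 1/8 × 480 = 60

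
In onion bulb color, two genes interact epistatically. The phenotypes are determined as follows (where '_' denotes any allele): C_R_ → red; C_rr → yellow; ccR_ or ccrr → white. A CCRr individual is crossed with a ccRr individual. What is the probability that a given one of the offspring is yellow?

Cross: CCRr × ccRr — consider each gene separately:
C gene: CC × cc → 4 Cc → 4 C_ (out of 4)
R gene: Rr × Rr → 1 RR, 2 Rr, 1 rr → 3 R_ : 1 rr (out of 4)
Genotype classes (out of 4 × 4 = 16): C_R_ = 4×3 = 12; C_rr = 4×1 = 4
Apply the phenotype rules: C_R_ (12) → red; C_rr (4) → yellow
Phenotype counts (out of 16): 12 red, 4 yellow
yellow: 4 out of 16
Probability: 4/16 = 1/4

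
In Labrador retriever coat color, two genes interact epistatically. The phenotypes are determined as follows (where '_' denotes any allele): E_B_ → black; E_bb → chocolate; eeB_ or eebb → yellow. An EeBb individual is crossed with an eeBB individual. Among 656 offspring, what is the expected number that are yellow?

Cross: EeBb × eeBB — consider each gene separately:
E gene: Ee × ee → 2 Ee, 2 ee → 2 E_ : 2 ee (out of 4)
B gene: Bb × BB → 2 BB, 2 Bb → 4 B_ (out of 4)
Genotype classes (out of 4 × 4 = 16): E_B_ = 2×4 = 8; eeB_ = 2×4 = 8
Apply the phenotype rules: E_B_ (8) → black; eeB_ (8) → yellow
Phenotype counts (out of 16): 8 black, 8 yellow
yellow: 8 out of 16 → fraction 1/2
Expected count = 1/2 × 656 = 328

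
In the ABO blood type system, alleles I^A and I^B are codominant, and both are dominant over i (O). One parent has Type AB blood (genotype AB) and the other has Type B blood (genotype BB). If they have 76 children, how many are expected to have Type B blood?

Cross: AB × BB
Possible offspring genotypes: 2 AB, 2 BB
Blood type counts: 2 Type AB, 2 Type B
Probability of Type B: 2/4 = 1/2
Expected count = 1/2 × 76 = 38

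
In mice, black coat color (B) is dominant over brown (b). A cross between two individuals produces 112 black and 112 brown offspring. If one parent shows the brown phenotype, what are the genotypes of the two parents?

Observed offspring: 112 black, 112 brown
The observed ratio simplifies to 1:1. One parent shows brown, so its genotype must be bb. A 1:1 offspring split requires the other parent to be heterozygous (Bb).
Parent genotypes: bb × Bb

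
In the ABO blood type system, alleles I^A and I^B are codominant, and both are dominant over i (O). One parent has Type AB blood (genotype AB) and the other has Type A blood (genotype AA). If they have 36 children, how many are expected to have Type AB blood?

Cross: AB × AA
Possible offspring genotypes: 2 AA, 2 AB
Blood type counts: 2 Type A, 2 Type AB
Probability of Type AB: 2/4 = 1/2
Expected count = 1/2 × 36 = 18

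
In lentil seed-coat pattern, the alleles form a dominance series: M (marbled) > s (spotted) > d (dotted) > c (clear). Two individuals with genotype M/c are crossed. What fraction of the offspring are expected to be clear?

Cross: M/c × M/c
Allele dominance: M > s > d > c
Offspring genotypes: 1 M/M, 2 M/c, 1 c/c
Phenotype counts: 3 marbled, 1 clear
clear: 1 out of 4
Probability: 1/4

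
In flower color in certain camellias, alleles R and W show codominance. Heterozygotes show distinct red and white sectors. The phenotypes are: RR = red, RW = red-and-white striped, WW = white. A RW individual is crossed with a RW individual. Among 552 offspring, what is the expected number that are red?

Punnett square for RW × RW:
Offspring genotypes: 1 RR, 2 RW, 1 WW
Phenotype counts: 1 red, 2 red-and-white striped, 1 white
red: 1 out of 4 → fraction 1/4
Expected count = 1/4 × 552 = 138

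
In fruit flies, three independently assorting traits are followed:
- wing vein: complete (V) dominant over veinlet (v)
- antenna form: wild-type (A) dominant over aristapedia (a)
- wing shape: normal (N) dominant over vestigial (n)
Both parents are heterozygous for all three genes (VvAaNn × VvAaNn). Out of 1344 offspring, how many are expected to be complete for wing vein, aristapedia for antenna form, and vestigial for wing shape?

Trihybrid cross: VvAaNn × VvAaNn
Each trait segregates independently with a 3:1 phenotypic ratio, so each gene contributes 3/4 (dominant) or 1/4 (recessive).
Target: complete (wing vein), aristapedia (antenna form), vestigial (wing shape)
Probability = product of independent per-trait probabilities
= 3/4 × 1/4 × 1/4 = 3/64
Expected count = 3/64 × 1344 = 63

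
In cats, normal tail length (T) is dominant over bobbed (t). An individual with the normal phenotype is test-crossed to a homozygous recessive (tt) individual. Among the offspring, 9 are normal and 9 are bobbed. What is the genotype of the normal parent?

Test cross: ? × tt
Offspring: 9 normal, 9 bobbed — approximately 1:1.
A 1:1 ratio in a test cross indicates the unknown parent is heterozygous (Tt).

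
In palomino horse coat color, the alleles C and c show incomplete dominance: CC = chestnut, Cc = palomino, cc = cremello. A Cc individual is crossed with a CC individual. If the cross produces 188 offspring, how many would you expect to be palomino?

Punnett square for Cc × CC:
Offspring genotypes: 2 CC, 2 Cc
Phenotype counts: 2 chestnut, 2 palomino
palomino: 2 out of 4 → fraction 1/2
Expected count = 1/2 × 188 = 94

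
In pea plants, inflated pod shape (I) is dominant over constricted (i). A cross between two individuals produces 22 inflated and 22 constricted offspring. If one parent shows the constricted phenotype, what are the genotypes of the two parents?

Observed offspring: 22 inflated, 22 constricted
The observed ratio simplifies to 1:1. One parent shows constricted, so its genotype must be ii. A 1:1 offspring split requires the other parent to be heterozygous (Ii).
Parent genotypes: ii × Ii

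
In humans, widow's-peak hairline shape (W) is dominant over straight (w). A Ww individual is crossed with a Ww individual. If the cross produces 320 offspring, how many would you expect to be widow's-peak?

Punnett square for Ww × Ww:
Offspring genotypes: 1 WW, 2 Ww, 1 ww
widow's-peak: 3, straight: 1
widow's-peak: 3 out of 4 → fraction 3/4
Expected count = 3/4 × 320 = 240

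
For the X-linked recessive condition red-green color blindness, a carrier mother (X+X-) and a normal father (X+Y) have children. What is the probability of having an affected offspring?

Cross: X+X- × X+Y
Offspring: 1 X+X+, 1 X+Y, 1 X+X-, 1 X-Y
Probability of an affected offspring: 1/4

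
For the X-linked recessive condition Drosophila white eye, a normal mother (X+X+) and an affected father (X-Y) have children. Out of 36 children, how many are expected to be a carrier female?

Cross: X+X+ × X-Y
Offspring: 2 X+X-, 2 X+Y
Probability of a carrier female: 2/4 = 1/2
Expected count = 1/2 × 36 = 18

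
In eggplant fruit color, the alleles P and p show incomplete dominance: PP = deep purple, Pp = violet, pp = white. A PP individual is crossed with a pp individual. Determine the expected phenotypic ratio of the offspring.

Punnett square for PP × pp:
Offspring genotypes: 4 Pp
Phenotype counts: 4 violet
Ratio: all violet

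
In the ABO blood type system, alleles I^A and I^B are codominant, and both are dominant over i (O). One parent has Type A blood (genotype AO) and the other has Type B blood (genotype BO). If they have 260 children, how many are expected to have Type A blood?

Cross: AO × BO
Possible offspring genotypes: 1 AB, 1 AO, 1 BO, 1 OO
Blood type counts: 1 Type AB, 1 Type A, 1 Type B, 1 Type O
Probability of Type A: 1/4
Expected count = 1/4 × 260 = 65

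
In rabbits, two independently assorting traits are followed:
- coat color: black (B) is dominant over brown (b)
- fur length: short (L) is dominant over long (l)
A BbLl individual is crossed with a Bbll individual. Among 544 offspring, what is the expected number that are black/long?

Dihybrid cross BbLl × Bbll — consider each gene separately:
coat color: Bb × Bb → 1 BB, 2 Bb, 1 bb → 3 B_ : 1 bb (out of 4)
fur length: Ll × ll → 2 Ll, 2 ll → 2 L_ : 2 ll (out of 4)
Combine (counts out of 4 × 4 = 16): black/short (B_L_) = 3×2 = 6; black/long (B_ll) = 3×2 = 6; brown/short (bbL_) = 1×2 = 2; brown/long (bbll) = 1×2 = 2
Phenotype counts (out of 16): 6 black/short, 6 black/long, 2 brown/short, 2 brown/long
black/long: 6 out of 16 → fraction 3/8
Expected count = 3/8 × 544 = 204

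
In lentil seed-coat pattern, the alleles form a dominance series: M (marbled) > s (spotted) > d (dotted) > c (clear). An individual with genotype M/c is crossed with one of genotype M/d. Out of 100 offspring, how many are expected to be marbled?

Cross: M/c × M/d
Allele dominance: M > s > d > c
Offspring genotypes: 1 M/M, 1 M/d, 1 M/c, 1 d/c
Phenotype counts: 3 marbled, 1 dotted
marbled: 3 out of 4 → fraction 3/4
Expected count = 3/4 × 100 = 75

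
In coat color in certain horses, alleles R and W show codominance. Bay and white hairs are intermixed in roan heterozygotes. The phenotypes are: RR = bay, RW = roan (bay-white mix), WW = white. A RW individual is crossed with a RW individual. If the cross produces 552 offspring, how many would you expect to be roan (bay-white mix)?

Punnett square for RW × RW:
Offspring genotypes: 1 RR, 2 RW, 1 WW
Phenotype counts: 1 bay, 2 roan (bay-white mix), 1 white
roan (bay-white mix): 2 out of 4 → fraction 1/2
Expected count = 1/2 × 552 = 276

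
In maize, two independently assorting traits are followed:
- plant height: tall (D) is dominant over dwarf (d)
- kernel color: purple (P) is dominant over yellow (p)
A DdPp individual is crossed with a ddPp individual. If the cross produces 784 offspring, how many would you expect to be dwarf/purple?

Dihybrid cross DdPp × ddPp — consider each gene separately:
plant height: Dd × dd → 2 Dd, 2 dd → 2 D_ : 2 dd (out of 4)
kernel color: Pp × Pp → 1 PP, 2 Pp, 1 pp → 3 P_ : 1 pp (out of 4)
Combine (counts out of 4 × 4 = 16): tall/purple (D_P_) = 2×3 = 6; tall/yellow (D_pp) = 2×1 = 2; dwarf/purple (ddP_) = 2×3 = 6; dwarf/yellow (ddpp) = 2×1 = 2
Phenotype counts (out of 16): 6 tall/purple, 2 tall/yellow, 6 dwarf/purple, 2 dwarf/yellow
dwarf/purple: 6 out of 16 → fraction 3/8
Expected count = 3/8 × 784 = 294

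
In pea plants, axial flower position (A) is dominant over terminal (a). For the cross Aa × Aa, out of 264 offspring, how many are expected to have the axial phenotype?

Punnett square for Aa × Aa:
Offspring genotypes: 1 AA, 2 Aa, 1 aa
Total offspring: 4
Count with target: 3
Probability: 3/4
Expected count = 3/4 × 264 = 198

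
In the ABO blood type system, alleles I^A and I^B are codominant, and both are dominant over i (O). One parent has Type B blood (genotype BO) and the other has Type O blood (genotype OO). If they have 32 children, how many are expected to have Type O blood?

Cross: BO × OO
Possible offspring genotypes: 2 BO, 2 OO
Blood type counts: 2 Type B, 2 Type O
Probability of Type O: 2/4 = 1/2
Expected count = 1/2 × 32 = 16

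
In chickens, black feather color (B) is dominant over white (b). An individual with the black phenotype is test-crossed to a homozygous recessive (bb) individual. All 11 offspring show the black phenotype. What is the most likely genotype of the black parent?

Test cross: ? × bb
All offspring are black.
If the unknown parent were heterozygous (Bb), about half of 11 offspring would be white; none are. The unknown parent is most likely homozygous dominant (BB).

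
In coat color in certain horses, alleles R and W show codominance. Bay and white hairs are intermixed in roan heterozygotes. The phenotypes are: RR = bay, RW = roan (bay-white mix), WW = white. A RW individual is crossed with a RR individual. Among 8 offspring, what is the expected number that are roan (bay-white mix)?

Punnett square for RW × RR:
Offspring genotypes: 2 RR, 2 RW
Phenotype counts: 2 bay, 2 roan (bay-white mix)
roan (bay-white mix): 2 out of 4 → fraction 1/2
Expected count = 1/2 × 8 = 4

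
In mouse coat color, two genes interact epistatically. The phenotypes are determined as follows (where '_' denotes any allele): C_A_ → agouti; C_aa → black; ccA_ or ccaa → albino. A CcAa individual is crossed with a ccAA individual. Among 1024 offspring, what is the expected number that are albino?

Cross: CcAa × ccAA — consider each gene separately:
C gene: Cc × cc → 2 Cc, 2 cc → 2 C_ : 2 cc (out of 4)
A gene: Aa × AA → 2 AA, 2 Aa → 4 A_ (out of 4)
Genotype classes (out of 4 × 4 = 16): C_A_ = 2×4 = 8; ccA_ = 2×4 = 8
Apply the phenotype rules: C_A_ (8) → agouti; ccA_ (8) → albino
Phenotype counts (out of 16): 8 agouti, 8 albino
albino: 8 out of 16 → fraction 1/2
Expected count = 1/2 × 1024 = 512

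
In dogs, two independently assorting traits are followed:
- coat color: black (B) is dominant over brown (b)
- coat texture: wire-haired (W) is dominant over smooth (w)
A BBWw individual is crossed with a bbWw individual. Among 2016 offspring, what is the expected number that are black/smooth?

Dihybrid cross BBWw × bbWw — consider each gene separately:
coat color: BB × bb → 4 Bb → 4 B_ (out of 4)
coat texture: Ww × Ww → 1 WW, 2 Ww, 1 ww → 3 W_ : 1 ww (out of 4)
Combine (counts out of 4 × 4 = 16): black/wire-haired (B_W_) = 4×3 = 12; black/smooth (B_ww) = 4×1 = 4
Phenotype counts (out of 16): 12 black/wire-haired, 4 black/smooth
black/smooth: 4 out of 16 → fraction 1/4
Expected count = 1/4 × 2016 = 504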